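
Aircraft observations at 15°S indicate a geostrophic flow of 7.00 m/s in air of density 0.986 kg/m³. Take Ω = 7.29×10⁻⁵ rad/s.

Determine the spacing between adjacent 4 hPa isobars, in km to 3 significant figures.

Coriolis parameter at 15°S:
f = 2Ω sin φ = 2 × 7.29×10⁻⁵ × sin 15° = 3.77×10⁻⁵ s⁻¹
Geostrophic balance rearranged: |∂P/∂n| = f ρ V_g
|∂P/∂n| = 3.77×10⁻⁵ × 0.986 × 7.00 = 2.60×10⁻⁴ Pa/m
Isobar spacing: Δn = ΔP/|∂P/∂n| = 400 Pa / 2.60×10⁻⁴ Pa/m = 1535788 m ≈ 1540 km

1540 km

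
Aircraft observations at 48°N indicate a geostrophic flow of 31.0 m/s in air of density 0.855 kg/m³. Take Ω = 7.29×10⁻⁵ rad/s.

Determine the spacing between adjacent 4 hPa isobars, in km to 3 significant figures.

Coriolis parameter at 48°N:
f = 2Ω sin φ = 2 × 7.29×10⁻⁵ × sin 48° = 1.08×10⁻⁴ s⁻¹
Geostrophic balance rearranged: |∂P/∂n| = f ρ V_g
|∂P/∂n| = 1.08×10⁻⁴ × 0.855 × 31.0 = 2.87×10⁻³ Pa/m
Isobar spacing: Δn = ΔP/|∂P/∂n| = 400 Pa / 2.87×10⁻³ Pa/m = 139284 m ≈ 139 km

139 km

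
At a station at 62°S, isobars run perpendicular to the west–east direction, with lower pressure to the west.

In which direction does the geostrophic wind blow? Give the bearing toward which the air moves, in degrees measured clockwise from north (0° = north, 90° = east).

The pressure-gradient force points toward the west (bearing 270°).
Geostrophic balance: in the Southern Hemisphere the Coriolis force deflects motion to the left, so the geostrophic wind blows 90° to the left of the pressure-gradient force (low pressure on the right).
Rotating 270° by 90° counterclockwise gives 180° — the wind blows toward the south.

180°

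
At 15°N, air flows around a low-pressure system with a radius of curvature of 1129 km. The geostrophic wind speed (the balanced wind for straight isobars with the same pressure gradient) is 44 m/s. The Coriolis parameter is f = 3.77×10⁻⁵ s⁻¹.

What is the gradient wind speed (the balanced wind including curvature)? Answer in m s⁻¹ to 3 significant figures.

26.9 m s⁻¹

Around a low, centrifugal force acts outward with Coriolis, so pressure-gradient force balances both:
(1/ρ)|∂P/∂n| = fV + V²/R  →  V² + fR·V − fR·V_g = 0
With fR = 3.77×10⁻⁵ × 1129×10³ m = 42.6 m/s:
V = [−fR + √((fR)² + 4 fR V_g)]/2 = [−42.6 + √(42.6² + 4×42.6×44)]/2 = 26.9 m/s
Subgeostrophic (V < V_g = 44 m/s), as expected around a low.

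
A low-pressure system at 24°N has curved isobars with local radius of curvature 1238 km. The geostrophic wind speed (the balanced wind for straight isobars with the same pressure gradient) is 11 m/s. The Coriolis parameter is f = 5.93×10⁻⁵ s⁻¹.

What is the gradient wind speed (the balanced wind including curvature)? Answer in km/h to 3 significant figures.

Around a low, centrifugal force acts outward with Coriolis, so pressure-gradient force balances both:
(1/ρ)|∂P/∂n| = fV + V²/R  →  V² + fR·V − fR·V_g = 0
With fR = 5.93×10⁻⁵ × 1238×10³ m = 73.4 m/s:
V = [−fR + √((fR)² + 4 fR V_g)]/2 = [−73.4 + √(73.4² + 4×73.4×11)]/2 = 9.71 m/s
Subgeostrophic (V < V_g = 11 m/s), as expected around a low.
Converting: 9.71 m/s × 3.6 = 35.0 km/h

35.0 km/h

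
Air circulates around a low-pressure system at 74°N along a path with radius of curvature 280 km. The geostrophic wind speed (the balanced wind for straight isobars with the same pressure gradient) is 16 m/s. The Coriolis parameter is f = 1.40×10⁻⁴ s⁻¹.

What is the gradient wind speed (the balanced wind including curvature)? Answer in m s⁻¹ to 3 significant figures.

Around a low, centrifugal force acts outward with Coriolis, so pressure-gradient force balances both:
(1/ρ)|∂P/∂n| = fV + V²/R  →  V² + fR·V − fR·V_g = 0
With fR = 1.40×10⁻⁴ × 280×10³ m = 39.2 m/s:
V = [−fR + √((fR)² + 4 fR V_g)]/2 = [−39.2 + √(39.2² + 4×39.2×16)]/2 = 12.2 m/s
Subgeostrophic (V < V_g = 16 m/s), as expected around a low.

12.2 m s⁻¹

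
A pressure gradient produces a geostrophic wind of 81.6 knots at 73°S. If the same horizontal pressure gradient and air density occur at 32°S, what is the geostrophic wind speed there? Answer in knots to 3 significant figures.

With the same pressure gradient and density, V_g ∝ 1/f ∝ 1/sin φ.
V₂ = V₁ · sin φ₁ / sin φ₂ = 81.6 × sin 73° / sin 32°
V₂ = 81.6 × 0.9563/0.5299 = 147 knots

147 knots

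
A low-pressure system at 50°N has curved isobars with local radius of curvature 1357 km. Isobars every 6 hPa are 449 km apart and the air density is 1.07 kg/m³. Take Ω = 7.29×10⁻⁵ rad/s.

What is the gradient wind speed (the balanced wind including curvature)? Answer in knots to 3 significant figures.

Coriolis parameter at 50°N:
f = 2Ω sin φ = 2 × 7.29×10⁻⁵ × sin 50° = 1.12×10⁻⁴ s⁻¹
Pressure gradient: |∂P/∂n| = 600 Pa / 449000 m = 1.34×10⁻³ Pa/m
Geostrophic speed: V_g = |∂P/∂n|/(fρ) = 1.34×10⁻³/(1.12×10⁻⁴ × 1.07) = 11.2 m/s
Around a low, centrifugal force acts outward with Coriolis, so pressure-gradient force balances both:
(1/ρ)|∂P/∂n| = fV + V²/R  →  V² + fR·V − fR·V_g = 0
With fR = 1.12×10⁻⁴ × 1357×10³ m = 152 m/s:
V = [−fR + √((fR)² + 4 fR V_g)]/2 = [−152 + √(152² + 4×152×11.2)]/2 = 10.5 m/s
Subgeostrophic (V < V_g = 11.2 m/s), as expected around a low.
Converting: 10.5 m/s × 1.944 = 20.3 knots

20.3 knots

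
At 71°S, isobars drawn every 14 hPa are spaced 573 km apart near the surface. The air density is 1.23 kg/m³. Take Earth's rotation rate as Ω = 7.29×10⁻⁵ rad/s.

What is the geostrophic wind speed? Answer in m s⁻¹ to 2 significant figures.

Coriolis parameter at 71°S:
f = 2Ω sin φ = 2 × 7.29×10⁻⁵ × sin 71° = 1.38×10⁻⁴ s⁻¹
Pressure gradient: |∂P/∂n| = 1400 Pa / 573000 m = 2.44×10⁻³ Pa/m
Geostrophic balance (pressure-gradient force = Coriolis force):
V_g = (1/(fρ)) |∂P/∂n| = 2.44×10⁻³ / (1.38×10⁻⁴ × 1.23) = 14.4 m/s

14 m s⁻¹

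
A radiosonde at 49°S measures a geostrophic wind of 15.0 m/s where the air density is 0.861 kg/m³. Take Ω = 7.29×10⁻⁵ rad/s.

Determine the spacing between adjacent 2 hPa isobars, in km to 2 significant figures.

Coriolis parameter at 49°S:
f = 2Ω sin φ = 2 × 7.29×10⁻⁵ × sin 49° = 1.10×10⁻⁴ s⁻¹
Geostrophic balance rearranged: |∂P/∂n| = f ρ V_g
|∂P/∂n| = 1.10×10⁻⁴ × 0.861 × 15.0 = 1.42×10⁻³ Pa/m
Isobar spacing: Δn = ΔP/|∂P/∂n| = 200 Pa / 1.42×10⁻³ Pa/m = 140734 m ≈ 140 km

140 km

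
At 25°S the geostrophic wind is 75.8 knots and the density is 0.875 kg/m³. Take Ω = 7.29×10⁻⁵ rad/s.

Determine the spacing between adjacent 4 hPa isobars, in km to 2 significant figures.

Coriolis parameter at 25°S:
f = 2Ω sin φ = 2 × 7.29×10⁻⁵ × sin 25° = 6.16×10⁻⁵ s⁻¹
Wind speed in SI: 75.8 knots = 39.0 m/s
Geostrophic balance rearranged: |∂P/∂n| = f ρ V_g
|∂P/∂n| = 6.16×10⁻⁵ × 0.875 × 39.0 = 2.10×10⁻³ Pa/m
Isobar spacing: Δn = ΔP/|∂P/∂n| = 400 Pa / 2.10×10⁻³ Pa/m = 190256 m ≈ 190 km

190 km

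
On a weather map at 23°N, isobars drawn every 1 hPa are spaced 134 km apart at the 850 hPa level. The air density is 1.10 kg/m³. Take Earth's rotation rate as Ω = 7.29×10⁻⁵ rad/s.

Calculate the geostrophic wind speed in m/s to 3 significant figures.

Coriolis parameter at 23°N:
f = 2Ω sin φ = 2 × 7.29×10⁻⁵ × sin 23° = 5.70×10⁻⁵ s⁻¹
Pressure gradient: |∂P/∂n| = 100 Pa / 134000 m = 7.46×10⁻⁴ Pa/m
Geostrophic balance (pressure-gradient force = Coriolis force):
V_g = (1/(fρ)) |∂P/∂n| = 7.46×10⁻⁴ / (5.70×10⁻⁵ × 1.10) = 11.9 m/s

11.9 m/s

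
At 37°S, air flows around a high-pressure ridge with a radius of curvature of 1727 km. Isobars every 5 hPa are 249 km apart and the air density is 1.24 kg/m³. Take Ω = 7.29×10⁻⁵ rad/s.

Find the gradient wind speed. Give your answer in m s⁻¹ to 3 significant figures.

Coriolis parameter at 37°S:
f = 2Ω sin φ = 2 × 7.29×10⁻⁵ × sin 37° = 8.77×10⁻⁵ s⁻¹
Pressure gradient: |∂P/∂n| = 500 Pa / 249000 m = 2.01×10⁻³ Pa/m
Geostrophic speed: V_g = |∂P/∂n|/(fρ) = 2.01×10⁻³/(8.77×10⁻⁵ × 1.24) = 18.5 m/s
Around a high, pressure-gradient force acts outward with centrifugal, so Coriolis balances both:
fV = (1/ρ)|∂P/∂n| + V²/R  →  V² − fR·V + fR·V_g = 0
With fR = 8.77×10⁻⁵ × 1727×10³ m = 152 m/s:
V = [fR − √((fR)² − 4 fR V_g)]/2 = [152 − √(152² − 4×152×18.5)]/2 = 21.5 m/s
Supergeostrophic (V > V_g = 18.5 m/s), as expected around a high.

21.5 m s⁻¹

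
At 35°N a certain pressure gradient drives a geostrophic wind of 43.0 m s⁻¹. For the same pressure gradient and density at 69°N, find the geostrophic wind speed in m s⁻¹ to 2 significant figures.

26 m s⁻¹

With the same pressure gradient and density, V_g ∝ 1/f ∝ 1/sin φ.
V₂ = V₁ · sin φ₁ / sin φ₂ = 43.0 × sin 35° / sin 69°
V₂ = 43.0 × 0.5736/0.9336 = 26 m s⁻¹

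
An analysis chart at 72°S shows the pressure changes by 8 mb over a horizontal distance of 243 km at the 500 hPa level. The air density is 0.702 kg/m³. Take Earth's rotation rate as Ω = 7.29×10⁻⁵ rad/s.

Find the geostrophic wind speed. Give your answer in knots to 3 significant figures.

65.7 knots

Coriolis parameter at 72°S:
f = 2Ω sin φ = 2 × 7.29×10⁻⁵ × sin 72° = 1.39×10⁻⁴ s⁻¹
Pressure gradient: |∂P/∂n| = 800 Pa / 243000 m = 3.29×10⁻³ Pa/m
Geostrophic balance (pressure-gradient force = Coriolis force):
V_g = (1/(fρ)) |∂P/∂n| = 3.29×10⁻³ / (1.39×10⁻⁴ × 0.702) = 33.8 m/s
Converting: 33.8 m/s × 1.944 = 65.7 knots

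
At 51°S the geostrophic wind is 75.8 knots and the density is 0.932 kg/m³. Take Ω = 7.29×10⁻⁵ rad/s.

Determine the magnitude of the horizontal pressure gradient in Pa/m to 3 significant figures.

Coriolis parameter at 51°S:
f = 2Ω sin φ = 2 × 7.29×10⁻⁵ × sin 51° = 1.13×10⁻⁴ s⁻¹
Wind speed in SI: 75.8 knots = 39.0 m/s
Geostrophic balance rearranged: |∂P/∂n| = f ρ V_g
|∂P/∂n| = 1.13×10⁻⁴ × 0.932 × 39.0 = 4.12×10⁻³ Pa/m

4.12×10⁻³ Pa/m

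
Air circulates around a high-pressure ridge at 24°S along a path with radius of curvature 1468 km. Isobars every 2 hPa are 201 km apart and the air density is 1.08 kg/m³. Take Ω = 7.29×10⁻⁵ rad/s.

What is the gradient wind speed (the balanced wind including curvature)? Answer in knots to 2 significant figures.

Coriolis parameter at 24°S:
f = 2Ω sin φ = 2 × 7.29×10⁻⁵ × sin 24° = 5.93×10⁻⁵ s⁻¹
Pressure gradient: |∂P/∂n| = 200 Pa / 201000 m = 9.95×10⁻⁴ Pa/m
Geostrophic speed: V_g = |∂P/∂n|/(fρ) = 9.95×10⁻⁴/(5.93×10⁻⁵ × 1.08) = 15.5 m/s
Around a high, pressure-gradient force acts outward with centrifugal, so Coriolis balances both:
fV = (1/ρ)|∂P/∂n| + V²/R  →  V² − fR·V + fR·V_g = 0
With fR = 5.93×10⁻⁵ × 1468×10³ m = 87.1 m/s:
V = [fR − √((fR)² − 4 fR V_g)]/2 = [87.1 − √(87.1² − 4×87.1×15.5)]/2 = 20.2 m/s
Supergeostrophic (V > V_g = 15.5 m/s), as expected around a high.
Converting: 20.2 m/s × 1.944 = 39 knots

39 knots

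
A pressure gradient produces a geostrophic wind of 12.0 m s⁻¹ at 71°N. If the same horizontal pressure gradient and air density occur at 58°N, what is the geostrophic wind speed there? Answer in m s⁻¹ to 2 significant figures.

13 m s⁻¹

With the same pressure gradient and density, V_g ∝ 1/f ∝ 1/sin φ.
V₂ = V₁ · sin φ₁ / sin φ₂ = 12.0 × sin 71° / sin 58°
V₂ = 12.0 × 0.9455/0.8480 = 13 m s⁻¹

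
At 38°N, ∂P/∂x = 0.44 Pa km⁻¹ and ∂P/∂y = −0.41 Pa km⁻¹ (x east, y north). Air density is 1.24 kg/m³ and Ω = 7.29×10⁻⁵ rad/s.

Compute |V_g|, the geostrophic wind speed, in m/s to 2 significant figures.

Coriolis parameter at 38°N:
f = 2Ω sin φ = 2 × 7.29×10⁻⁵ × sin 38° = 8.98×10⁻⁵ s⁻¹
Component geostrophic relations (x east, y north):
u_g = −(1/(fρ)) ∂P/∂y,  v_g = (1/(fρ)) ∂P/∂x
u_g = −(−0.41×10⁻³)/(8.98×10⁻⁵ × 1.24) = 3.68 m/s;  v_g = (0.44×10⁻³)/(8.98×10⁻⁵ × 1.24) = 3.95 m/s
|V_g| = √(u_g² + v_g²) = 5.40 m/s

5.4 m/s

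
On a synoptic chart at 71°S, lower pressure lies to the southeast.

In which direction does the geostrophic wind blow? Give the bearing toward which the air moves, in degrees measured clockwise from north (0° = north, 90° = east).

The pressure-gradient force points toward the southeast (bearing 135°).
Geostrophic balance: in the Southern Hemisphere the Coriolis force deflects motion to the left, so the geostrophic wind blows 90° to the left of the pressure-gradient force (low pressure on the right).
Rotating 135° by 90° counterclockwise gives 045° — the wind blows toward the northeast.

045°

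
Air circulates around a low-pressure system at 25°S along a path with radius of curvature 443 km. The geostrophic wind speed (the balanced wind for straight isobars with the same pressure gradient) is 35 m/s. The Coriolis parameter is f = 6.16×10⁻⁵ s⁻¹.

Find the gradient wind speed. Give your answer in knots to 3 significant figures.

39.1 knots

Around a low, centrifugal force acts outward with Coriolis, so pressure-gradient force balances both:
(1/ρ)|∂P/∂n| = fV + V²/R  →  V² + fR·V − fR·V_g = 0
With fR = 6.16×10⁻⁵ × 443×10³ m = 27.3 m/s:
V = [−fR + √((fR)² + 4 fR V_g)]/2 = [−27.3 + √(27.3² + 4×27.3×35)]/2 = 20.1 m/s
Subgeostrophic (V < V_g = 35 m/s), as expected around a low.
Converting: 20.1 m/s × 1.944 = 39.1 knots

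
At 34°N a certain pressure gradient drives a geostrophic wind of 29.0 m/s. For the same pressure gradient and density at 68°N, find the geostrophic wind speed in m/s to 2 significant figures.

With the same pressure gradient and density, V_g ∝ 1/f ∝ 1/sin φ.
V₂ = V₁ · sin φ₁ / sin φ₂ = 29.0 × sin 34° / sin 68°
V₂ = 29.0 × 0.5592/0.9272 = 17 m/s

17 m/s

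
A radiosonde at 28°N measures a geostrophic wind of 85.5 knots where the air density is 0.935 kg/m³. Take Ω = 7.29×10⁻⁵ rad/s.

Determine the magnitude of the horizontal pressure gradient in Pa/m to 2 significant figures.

Coriolis parameter at 28°N:
f = 2Ω sin φ = 2 × 7.29×10⁻⁵ × sin 28° = 6.84×10⁻⁵ s⁻¹
Wind speed in SI: 85.5 knots = 44.0 m/s
Geostrophic balance rearranged: |∂P/∂n| = f ρ V_g
|∂P/∂n| = 6.84×10⁻⁵ × 0.935 × 44.0 = 2.82×10⁻³ Pa/m

2.8×10⁻³ Pa/m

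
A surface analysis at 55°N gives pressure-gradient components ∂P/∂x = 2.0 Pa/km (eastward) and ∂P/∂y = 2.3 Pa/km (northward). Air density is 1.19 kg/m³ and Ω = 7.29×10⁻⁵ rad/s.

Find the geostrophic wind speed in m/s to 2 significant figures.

Coriolis parameter at 55°N:
f = 2Ω sin φ = 2 × 7.29×10⁻⁵ × sin 55° = 1.19×10⁻⁴ s⁻¹
Component geostrophic relations (x east, y north):
u_g = −(1/(fρ)) ∂P/∂y,  v_g = (1/(fρ)) ∂P/∂x
u_g = −(2.3×10⁻³)/(1.19×10⁻⁴ × 1.19) = −16.2 m/s;  v_g = (2.0×10⁻³)/(1.19×10⁻⁴ × 1.19) = 14.1 m/s
|V_g| = √(u_g² + v_g²) = 21.4 m/s

21 m/s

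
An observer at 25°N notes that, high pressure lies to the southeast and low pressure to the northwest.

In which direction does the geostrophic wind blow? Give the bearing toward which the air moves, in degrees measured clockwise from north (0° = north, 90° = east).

045°

The pressure-gradient force points toward the northwest (bearing 315°).
Geostrophic balance: in the Northern Hemisphere the Coriolis force deflects motion to the right, so the geostrophic wind blows 90° to the right of the pressure-gradient force (low pressure on the left).
Rotating 315° by 90° clockwise gives 045° — the wind blows toward the northeast.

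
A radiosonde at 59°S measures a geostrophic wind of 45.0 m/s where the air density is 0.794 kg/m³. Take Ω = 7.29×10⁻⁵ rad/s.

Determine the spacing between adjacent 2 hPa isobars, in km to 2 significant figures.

45 km

Coriolis parameter at 59°S:
f = 2Ω sin φ = 2 × 7.29×10⁻⁵ × sin 59° = 1.25×10⁻⁴ s⁻¹
Geostrophic balance rearranged: |∂P/∂n| = f ρ V_g
|∂P/∂n| = 1.25×10⁻⁴ × 0.794 × 45.0 = 4.47×10⁻³ Pa/m
Isobar spacing: Δn = ΔP/|∂P/∂n| = 200 Pa / 4.47×10⁻³ Pa/m = 44789 m ≈ 45 km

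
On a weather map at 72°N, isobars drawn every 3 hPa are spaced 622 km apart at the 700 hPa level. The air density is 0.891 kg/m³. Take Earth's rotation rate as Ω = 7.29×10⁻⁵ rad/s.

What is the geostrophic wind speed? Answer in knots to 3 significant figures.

Coriolis parameter at 72°N:
f = 2Ω sin φ = 2 × 7.29×10⁻⁵ × sin 72° = 1.39×10⁻⁴ s⁻¹
Pressure gradient: |∂P/∂n| = 300 Pa / 622000 m = 4.82×10⁻⁴ Pa/m
Geostrophic balance (pressure-gradient force = Coriolis force):
V_g = (1/(fρ)) |∂P/∂n| = 4.82×10⁻⁴ / (1.39×10⁻⁴ × 0.891) = 3.90 m/s
Converting: 3.90 m/s × 1.944 = 7.59 knots

7.59 knots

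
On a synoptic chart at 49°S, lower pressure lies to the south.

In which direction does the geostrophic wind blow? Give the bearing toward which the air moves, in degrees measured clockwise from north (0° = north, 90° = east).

The pressure-gradient force points toward the south (bearing 180°).
Geostrophic balance: in the Southern Hemisphere the Coriolis force deflects motion to the left, so the geostrophic wind blows 90° to the left of the pressure-gradient force (low pressure on the right).
Rotating 180° by 90° counterclockwise gives 090° — the wind blows toward the east.

090°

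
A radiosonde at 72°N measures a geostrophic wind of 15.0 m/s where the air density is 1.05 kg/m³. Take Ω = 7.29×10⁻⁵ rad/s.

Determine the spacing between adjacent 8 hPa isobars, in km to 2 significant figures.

Coriolis parameter at 72°N:
f = 2Ω sin φ = 2 × 7.29×10⁻⁵ × sin 72° = 1.39×10⁻⁴ s⁻¹
Geostrophic balance rearranged: |∂P/∂n| = f ρ V_g
|∂P/∂n| = 1.39×10⁻⁴ × 1.05 × 15.0 = 2.18×10⁻³ Pa/m
Isobar spacing: Δn = ΔP/|∂P/∂n| = 800 Pa / 2.18×10⁻³ Pa/m = 366307 m ≈ 370 km

370 km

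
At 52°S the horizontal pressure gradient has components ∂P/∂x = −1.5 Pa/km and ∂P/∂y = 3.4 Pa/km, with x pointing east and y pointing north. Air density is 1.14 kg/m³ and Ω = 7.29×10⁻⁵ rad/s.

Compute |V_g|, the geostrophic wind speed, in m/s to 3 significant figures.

28.4 m/s

Coriolis parameter at 52°S:
f = 2Ω sin φ = 2 × 7.29×10⁻⁵ × sin 52° = 1.15×10⁻⁴ s⁻¹
In the Southern Hemisphere f is negative: f = −1.15×10⁻⁴ s⁻¹.
Component geostrophic relations (x east, y north):
u_g = −(1/(fρ)) ∂P/∂y,  v_g = (1/(fρ)) ∂P/∂x
u_g = −(3.4×10⁻³)/(−1.15×10⁻⁴ × 1.14) = 26.0 m/s;  v_g = (−1.5×10⁻³)/(−1.15×10⁻⁴ × 1.14) = 11.5 m/s
|V_g| = √(u_g² + v_g²) = 28.4 m/s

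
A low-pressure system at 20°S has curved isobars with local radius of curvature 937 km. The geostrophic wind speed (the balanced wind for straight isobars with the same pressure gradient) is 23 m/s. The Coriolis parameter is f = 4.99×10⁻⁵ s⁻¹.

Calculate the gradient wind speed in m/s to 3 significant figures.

16.9 m/s

Around a low, centrifugal force acts outward with Coriolis, so pressure-gradient force balances both:
(1/ρ)|∂P/∂n| = fV + V²/R  →  V² + fR·V − fR·V_g = 0
With fR = 4.99×10⁻⁵ × 937×10³ m = 46.8 m/s:
V = [−fR + √((fR)² + 4 fR V_g)]/2 = [−46.8 + √(46.8² + 4×46.8×23)]/2 = 16.9 m/s
Subgeostrophic (V < V_g = 23 m/s), as expected around a low.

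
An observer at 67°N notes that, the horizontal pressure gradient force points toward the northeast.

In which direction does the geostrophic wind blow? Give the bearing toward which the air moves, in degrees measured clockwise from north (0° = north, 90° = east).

135°

The pressure-gradient force points toward the northeast (bearing 045°).
Geostrophic balance: in the Northern Hemisphere the Coriolis force deflects motion to the right, so the geostrophic wind blows 90° to the right of the pressure-gradient force (low pressure on the left).
Rotating 045° by 90° clockwise gives 135° — the wind blows toward the southeast.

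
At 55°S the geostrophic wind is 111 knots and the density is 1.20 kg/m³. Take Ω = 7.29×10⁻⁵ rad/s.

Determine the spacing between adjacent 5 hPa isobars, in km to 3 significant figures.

Coriolis parameter at 55°S:
f = 2Ω sin φ = 2 × 7.29×10⁻⁵ × sin 55° = 1.19×10⁻⁴ s⁻¹
Wind speed in SI: 111 knots = 57.1 m/s
Geostrophic balance rearranged: |∂P/∂n| = f ρ V_g
|∂P/∂n| = 1.19×10⁻⁴ × 1.20 × 57.1 = 8.18×10⁻³ Pa/m
Isobar spacing: Δn = ΔP/|∂P/∂n| = 500 Pa / 8.18×10⁻³ Pa/m = 61095 m ≈ 61.1 km

61.1 km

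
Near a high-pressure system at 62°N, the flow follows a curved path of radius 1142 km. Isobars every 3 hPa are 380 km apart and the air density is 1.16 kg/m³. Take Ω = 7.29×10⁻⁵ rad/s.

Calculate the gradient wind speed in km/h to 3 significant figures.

19.8 km/h

Coriolis parameter at 62°N:
f = 2Ω sin φ = 2 × 7.29×10⁻⁵ × sin 62° = 1.29×10⁻⁴ s⁻¹
Pressure gradient: |∂P/∂n| = 300 Pa / 380000 m = 7.89×10⁻⁴ Pa/m
Geostrophic speed: V_g = |∂P/∂n|/(fρ) = 7.89×10⁻⁴/(1.29×10⁻⁴ × 1.16) = 5.29 m/s
Around a high, pressure-gradient force acts outward with centrifugal, so Coriolis balances both:
fV = (1/ρ)|∂P/∂n| + V²/R  →  V² − fR·V + fR·V_g = 0
With fR = 1.29×10⁻⁴ × 1142×10³ m = 147 m/s:
V = [fR − √((fR)² − 4 fR V_g)]/2 = [147 − √(147² − 4×147×5.29)]/2 = 5.49 m/s
Supergeostrophic (V > V_g = 5.29 m/s), as expected around a high.
Converting: 5.49 m/s × 3.6 = 19.8 km/h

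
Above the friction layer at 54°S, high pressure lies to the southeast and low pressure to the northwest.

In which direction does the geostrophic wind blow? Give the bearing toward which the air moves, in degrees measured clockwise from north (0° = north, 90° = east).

The pressure-gradient force points toward the northwest (bearing 315°).
Geostrophic balance: in the Southern Hemisphere the Coriolis force deflects motion to the left, so the geostrophic wind blows 90° to the left of the pressure-gradient force (low pressure on the right).
Rotating 315° by 90° counterclockwise gives 225° — the wind blows toward the southwest.

225°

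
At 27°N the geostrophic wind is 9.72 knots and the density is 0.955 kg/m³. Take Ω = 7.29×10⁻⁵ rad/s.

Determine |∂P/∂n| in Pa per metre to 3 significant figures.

Coriolis parameter at 27°N:
f = 2Ω sin φ = 2 × 7.29×10⁻⁵ × sin 27° = 6.62×10⁻⁵ s⁻¹
Wind speed in SI: 9.72 knots = 5.00 m/s
Geostrophic balance rearranged: |∂P/∂n| = f ρ V_g
|∂P/∂n| = 6.62×10⁻⁵ × 0.955 × 5.00 = 3.16×10⁻⁴ Pa/m

3.16×10⁻⁴ Pa/m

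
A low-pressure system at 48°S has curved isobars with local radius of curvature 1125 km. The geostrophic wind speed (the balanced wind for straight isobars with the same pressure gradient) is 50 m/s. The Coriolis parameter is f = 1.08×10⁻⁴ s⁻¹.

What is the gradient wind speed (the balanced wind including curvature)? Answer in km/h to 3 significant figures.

137 km/h

Around a low, centrifugal force acts outward with Coriolis, so pressure-gradient force balances both:
(1/ρ)|∂P/∂n| = fV + V²/R  →  V² + fR·V − fR·V_g = 0
With fR = 1.08×10⁻⁴ × 1125×10³ m = 122 m/s:
V = [−fR + √((fR)² + 4 fR V_g)]/2 = [−122 + √(122² + 4×122×50)]/2 = 38.1 m/s
Subgeostrophic (V < V_g = 50 m/s), as expected around a low.
Converting: 38.1 m/s × 3.6 = 137 km/h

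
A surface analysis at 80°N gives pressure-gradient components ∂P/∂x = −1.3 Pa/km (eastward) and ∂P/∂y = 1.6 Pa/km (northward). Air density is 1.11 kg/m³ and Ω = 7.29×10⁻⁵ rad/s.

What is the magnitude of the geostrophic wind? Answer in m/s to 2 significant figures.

Coriolis parameter at 80°N:
f = 2Ω sin φ = 2 × 7.29×10⁻⁵ × sin 80° = 1.44×10⁻⁴ s⁻¹
Component geostrophic relations (x east, y north):
u_g = −(1/(fρ)) ∂P/∂y,  v_g = (1/(fρ)) ∂P/∂x
u_g = −(1.6×10⁻³)/(1.44×10⁻⁴ × 1.11) = −10.0 m/s;  v_g = (−1.3×10⁻³)/(1.44×10⁻⁴ × 1.11) = −8.16 m/s
|V_g| = √(u_g² + v_g²) = 12.9 m/s

13 m/s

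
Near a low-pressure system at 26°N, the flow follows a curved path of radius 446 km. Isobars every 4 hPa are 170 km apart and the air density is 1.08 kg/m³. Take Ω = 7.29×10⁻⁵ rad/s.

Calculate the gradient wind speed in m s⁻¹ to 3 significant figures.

Coriolis parameter at 26°N:
f = 2Ω sin φ = 2 × 7.29×10⁻⁵ × sin 26° = 6.39×10⁻⁵ s⁻¹
Pressure gradient: |∂P/∂n| = 400 Pa / 170000 m = 2.35×10⁻³ Pa/m
Geostrophic speed: V_g = |∂P/∂n|/(fρ) = 2.35×10⁻³/(6.39×10⁻⁵ × 1.08) = 34.1 m/s
Around a low, centrifugal force acts outward with Coriolis, so pressure-gradient force balances both:
(1/ρ)|∂P/∂n| = fV + V²/R  →  V² + fR·V − fR·V_g = 0
With fR = 6.39×10⁻⁵ × 446×10³ m = 28.5 m/s:
V = [−fR + √((fR)² + 4 fR V_g)]/2 = [−28.5 + √(28.5² + 4×28.5×34.1)]/2 = 20 m/s
Subgeostrophic (V < V_g = 34.1 m/s), as expected around a low.

20.0 m s⁻¹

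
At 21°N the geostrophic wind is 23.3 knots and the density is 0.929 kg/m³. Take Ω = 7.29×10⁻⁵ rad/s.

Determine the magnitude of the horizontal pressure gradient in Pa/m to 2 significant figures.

5.8×10⁻⁴ Pa/m

Coriolis parameter at 21°N:
f = 2Ω sin φ = 2 × 7.29×10⁻⁵ × sin 21° = 5.23×10⁻⁵ s⁻¹
Wind speed in SI: 23.3 knots = 12.0 m/s
Geostrophic balance rearranged: |∂P/∂n| = f ρ V_g
|∂P/∂n| = 5.23×10⁻⁵ × 0.929 × 12.0 = 5.82×10⁻⁴ Pa/m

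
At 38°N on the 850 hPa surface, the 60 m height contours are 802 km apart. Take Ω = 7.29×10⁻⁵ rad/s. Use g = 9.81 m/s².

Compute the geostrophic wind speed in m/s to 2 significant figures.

Coriolis parameter at 38°N:
f = 2Ω sin φ = 2 × 7.29×10⁻⁵ × sin 38° = 8.98×10⁻⁵ s⁻¹
Height gradient: |∂Z/∂n| = 60 m / 802000 m = 7.48×10⁻⁵
On a pressure surface, geostrophic balance gives V_g = (g/f)|∂Z/∂n|:
V_g = 9.81 × 7.48×10⁻⁵ / 8.98×10⁻⁵ = 8.18 m/s

8.2 m/s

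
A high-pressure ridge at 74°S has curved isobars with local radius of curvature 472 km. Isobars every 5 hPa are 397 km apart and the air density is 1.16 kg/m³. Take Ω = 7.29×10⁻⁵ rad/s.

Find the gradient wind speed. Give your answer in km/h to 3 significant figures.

Coriolis parameter at 74°S:
f = 2Ω sin φ = 2 × 7.29×10⁻⁵ × sin 74° = 1.40×10⁻⁴ s⁻¹
Pressure gradient: |∂P/∂n| = 500 Pa / 397000 m = 1.26×10⁻³ Pa/m
Geostrophic speed: V_g = |∂P/∂n|/(fρ) = 1.26×10⁻³/(1.40×10⁻⁴ × 1.16) = 7.75 m/s
Around a high, pressure-gradient force acts outward with centrifugal, so Coriolis balances both:
fV = (1/ρ)|∂P/∂n| + V²/R  →  V² − fR·V + fR·V_g = 0
With fR = 1.40×10⁻⁴ × 472×10³ m = 66.2 m/s:
V = [fR − √((fR)² − 4 fR V_g)]/2 = [66.2 − √(66.2² − 4×66.2×7.75)]/2 = 8.96 m/s
Supergeostrophic (V > V_g = 7.75 m/s), as expected around a high.
Converting: 8.96 m/s × 3.6 = 32.3 km/h

32.3 km/h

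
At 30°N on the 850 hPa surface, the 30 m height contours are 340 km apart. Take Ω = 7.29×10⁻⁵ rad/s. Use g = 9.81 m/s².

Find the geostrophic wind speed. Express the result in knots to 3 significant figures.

23.1 knots

Coriolis parameter at 30°N:
f = 2Ω sin φ = 2 × 7.29×10⁻⁵ × sin 30° = 7.29×10⁻⁵ s⁻¹
Height gradient: |∂Z/∂n| = 30 m / 340000 m = 8.82×10⁻⁵
On a pressure surface, geostrophic balance gives V_g = (g/f)|∂Z/∂n|:
V_g = 9.81 × 8.82×10⁻⁵ / 7.29×10⁻⁵ = 11.9 m/s
Converting: 11.9 m/s × 1.944 = 23.1 knots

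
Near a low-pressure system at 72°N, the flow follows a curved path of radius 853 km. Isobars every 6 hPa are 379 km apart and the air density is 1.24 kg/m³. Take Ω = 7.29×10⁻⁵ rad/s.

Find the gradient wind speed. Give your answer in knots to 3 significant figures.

Coriolis parameter at 72°N:
f = 2Ω sin φ = 2 × 7.29×10⁻⁵ × sin 72° = 1.39×10⁻⁴ s⁻¹
Pressure gradient: |∂P/∂n| = 600 Pa / 379000 m = 1.58×10⁻³ Pa/m
Geostrophic speed: V_g = |∂P/∂n|/(fρ) = 1.58×10⁻³/(1.39×10⁻⁴ × 1.24) = 9.21 m/s
Around a low, centrifugal force acts outward with Coriolis, so pressure-gradient force balances both:
(1/ρ)|∂P/∂n| = fV + V²/R  →  V² + fR·V − fR·V_g = 0
With fR = 1.39×10⁻⁴ × 853×10³ m = 118 m/s:
V = [−fR + √((fR)² + 4 fR V_g)]/2 = [−118 + √(118² + 4×118×9.21)]/2 = 8.58 m/s
Subgeostrophic (V < V_g = 9.21 m/s), as expected around a low.
Converting: 8.58 m/s × 1.944 = 16.7 knots

16.7 knots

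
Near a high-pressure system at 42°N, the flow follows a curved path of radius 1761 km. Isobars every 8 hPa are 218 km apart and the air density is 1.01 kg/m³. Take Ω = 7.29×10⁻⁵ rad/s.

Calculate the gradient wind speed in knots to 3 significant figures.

Coriolis parameter at 42°N:
f = 2Ω sin φ = 2 × 7.29×10⁻⁵ × sin 42° = 9.76×10⁻⁵ s⁻¹
Pressure gradient: |∂P/∂n| = 800 Pa / 218000 m = 3.67×10⁻³ Pa/m
Geostrophic speed: V_g = |∂P/∂n|/(fρ) = 3.67×10⁻³/(9.76×10⁻⁵ × 1.01) = 37.2 m/s
Around a high, pressure-gradient force acts outward with centrifugal, so Coriolis balances both:
fV = (1/ρ)|∂P/∂n| + V²/R  →  V² − fR·V + fR·V_g = 0
With fR = 9.76×10⁻⁵ × 1761×10³ m = 172 m/s:
V = [fR − √((fR)² − 4 fR V_g)]/2 = [172 − √(172² − 4×172×37.2)]/2 = 54.6 m/s
Supergeostrophic (V > V_g = 37.2 m/s), as expected around a high.
Converting: 54.6 m/s × 1.944 = 106 knots

106 knots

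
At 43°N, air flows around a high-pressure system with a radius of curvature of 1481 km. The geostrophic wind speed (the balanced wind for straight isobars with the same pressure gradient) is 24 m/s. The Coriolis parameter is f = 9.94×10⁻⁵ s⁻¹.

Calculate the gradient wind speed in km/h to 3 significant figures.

109 km/h

Around a high, pressure-gradient force acts outward with centrifugal, so Coriolis balances both:
fV = (1/ρ)|∂P/∂n| + V²/R  →  V² − fR·V + fR·V_g = 0
With fR = 9.94×10⁻⁵ × 1481×10³ m = 147 m/s:
V = [fR − √((fR)² − 4 fR V_g)]/2 = [147 − √(147² − 4×147×24)]/2 = 30.2 m/s
Supergeostrophic (V > V_g = 24 m/s), as expected around a high.
Converting: 30.2 m/s × 3.6 = 109 km/h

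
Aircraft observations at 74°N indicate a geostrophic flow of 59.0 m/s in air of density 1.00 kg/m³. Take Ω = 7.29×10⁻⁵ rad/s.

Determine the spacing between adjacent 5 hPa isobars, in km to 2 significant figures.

Coriolis parameter at 74°N:
f = 2Ω sin φ = 2 × 7.29×10⁻⁵ × sin 74° = 1.40×10⁻⁴ s⁻¹
Geostrophic balance rearranged: |∂P/∂n| = f ρ V_g
|∂P/∂n| = 1.40×10⁻⁴ × 1.00 × 59.0 = 8.27×10⁻³ Pa/m
Isobar spacing: Δn = ΔP/|∂P/∂n| = 500 Pa / 8.27×10⁻³ Pa/m = 60467 m ≈ 60 km

60 km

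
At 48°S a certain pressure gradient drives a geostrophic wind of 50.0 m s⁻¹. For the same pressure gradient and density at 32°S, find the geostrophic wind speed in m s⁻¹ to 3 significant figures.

70.1 m s⁻¹

With the same pressure gradient and density, V_g ∝ 1/f ∝ 1/sin φ.
V₂ = V₁ · sin φ₁ / sin φ₂ = 50.0 × sin 48° / sin 32°
V₂ = 50.0 × 0.7431/0.5299 = 70.1 m s⁻¹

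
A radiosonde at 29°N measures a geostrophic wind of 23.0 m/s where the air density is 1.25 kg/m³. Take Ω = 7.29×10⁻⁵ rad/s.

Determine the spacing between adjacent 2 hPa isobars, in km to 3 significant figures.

98.4 km

Coriolis parameter at 29°N:
f = 2Ω sin φ = 2 × 7.29×10⁻⁵ × sin 29° = 7.07×10⁻⁵ s⁻¹
Geostrophic balance rearranged: |∂P/∂n| = f ρ V_g
|∂P/∂n| = 7.07×10⁻⁵ × 1.25 × 23.0 = 2.03×10⁻³ Pa/m
Isobar spacing: Δn = ΔP/|∂P/∂n| = 200 Pa / 2.03×10⁻³ Pa/m = 98415 m ≈ 98.4 km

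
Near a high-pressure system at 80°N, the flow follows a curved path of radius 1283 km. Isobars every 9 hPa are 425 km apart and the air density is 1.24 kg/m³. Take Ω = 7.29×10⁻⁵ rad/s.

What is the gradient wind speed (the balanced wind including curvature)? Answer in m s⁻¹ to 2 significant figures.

Coriolis parameter at 80°N:
f = 2Ω sin φ = 2 × 7.29×10⁻⁵ × sin 80° = 1.44×10⁻⁴ s⁻¹
Pressure gradient: |∂P/∂n| = 900 Pa / 425000 m = 2.12×10⁻³ Pa/m
Geostrophic speed: V_g = |∂P/∂n|/(fρ) = 2.12×10⁻³/(1.44×10⁻⁴ × 1.24) = 11.9 m/s
Around a high, pressure-gradient force acts outward with centrifugal, so Coriolis balances both:
fV = (1/ρ)|∂P/∂n| + V²/R  →  V² − fR·V + fR·V_g = 0
With fR = 1.44×10⁻⁴ × 1283×10³ m = 184 m/s:
V = [fR − √((fR)² − 4 fR V_g)]/2 = [184 − √(184² − 4×184×11.9)]/2 = 12.8 m/s
Supergeostrophic (V > V_g = 11.9 m/s), as expected around a high.

13 m s⁻¹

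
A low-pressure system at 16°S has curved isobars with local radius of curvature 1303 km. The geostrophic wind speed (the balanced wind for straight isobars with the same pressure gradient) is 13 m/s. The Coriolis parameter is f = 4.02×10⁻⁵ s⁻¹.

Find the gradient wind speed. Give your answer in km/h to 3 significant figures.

38.8 km/h

Around a low, centrifugal force acts outward with Coriolis, so pressure-gradient force balances both:
(1/ρ)|∂P/∂n| = fV + V²/R  →  V² + fR·V − fR·V_g = 0
With fR = 4.02×10⁻⁵ × 1303×10³ m = 52.4 m/s:
V = [−fR + √((fR)² + 4 fR V_g)]/2 = [−52.4 + √(52.4² + 4×52.4×13)]/2 = 10.8 m/s
Subgeostrophic (V < V_g = 13 m/s), as expected around a low.
Converting: 10.8 m/s × 3.6 = 38.8 km/h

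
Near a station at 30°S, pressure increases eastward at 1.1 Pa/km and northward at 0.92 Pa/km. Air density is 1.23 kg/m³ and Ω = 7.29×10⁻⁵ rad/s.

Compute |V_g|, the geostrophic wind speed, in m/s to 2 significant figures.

Coriolis parameter at 30°S:
f = 2Ω sin φ = 2 × 7.29×10⁻⁵ × sin 30° = 7.29×10⁻⁵ s⁻¹
In the Southern Hemisphere f is negative: f = −7.29×10⁻⁵ s⁻¹.
Component geostrophic relations (x east, y north):
u_g = −(1/(fρ)) ∂P/∂y,  v_g = (1/(fρ)) ∂P/∂x
u_g = −(0.92×10⁻³)/(−7.29×10⁻⁵ × 1.23) = 10.3 m/s;  v_g = (1.1×10⁻³)/(−7.29×10⁻⁵ × 1.23) = −12.3 m/s
|V_g| = √(u_g² + v_g²) = 16.0 m/s

16 m/s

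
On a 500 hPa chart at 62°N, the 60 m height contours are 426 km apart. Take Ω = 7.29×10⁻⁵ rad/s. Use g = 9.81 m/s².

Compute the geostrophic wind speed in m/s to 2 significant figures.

Coriolis parameter at 62°N:
f = 2Ω sin φ = 2 × 7.29×10⁻⁵ × sin 62° = 1.29×10⁻⁴ s⁻¹
Height gradient: |∂Z/∂n| = 60 m / 426000 m = 1.41×10⁻⁴
On a pressure surface, geostrophic balance gives V_g = (g/f)|∂Z/∂n|:
V_g = 9.81 × 1.41×10⁻⁴ / 1.29×10⁻⁴ = 10.7 m/s

11 m/s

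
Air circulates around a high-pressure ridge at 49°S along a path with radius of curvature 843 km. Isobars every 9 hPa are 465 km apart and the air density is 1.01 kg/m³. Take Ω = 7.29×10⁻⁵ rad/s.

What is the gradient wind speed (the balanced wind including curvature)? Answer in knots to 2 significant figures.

45 knots

Coriolis parameter at 49°S:
f = 2Ω sin φ = 2 × 7.29×10⁻⁵ × sin 49° = 1.10×10⁻⁴ s⁻¹
Pressure gradient: |∂P/∂n| = 900 Pa / 465000 m = 1.94×10⁻³ Pa/m
Geostrophic speed: V_g = |∂P/∂n|/(fρ) = 1.94×10⁻³/(1.10×10⁻⁴ × 1.01) = 17.4 m/s
Around a high, pressure-gradient force acts outward with centrifugal, so Coriolis balances both:
fV = (1/ρ)|∂P/∂n| + V²/R  →  V² − fR·V + fR·V_g = 0
With fR = 1.10×10⁻⁴ × 843×10³ m = 92.8 m/s:
V = [fR − √((fR)² − 4 fR V_g)]/2 = [92.8 − √(92.8² − 4×92.8×17.4)]/2 = 23.2 m/s
Supergeostrophic (V > V_g = 17.4 m/s), as expected around a high.
Converting: 23.2 m/s × 1.944 = 45 knots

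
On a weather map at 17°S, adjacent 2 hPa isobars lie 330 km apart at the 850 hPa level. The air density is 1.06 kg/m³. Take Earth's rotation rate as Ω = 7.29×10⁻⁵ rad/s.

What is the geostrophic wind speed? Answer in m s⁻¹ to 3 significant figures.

Coriolis parameter at 17°S:
f = 2Ω sin φ = 2 × 7.29×10⁻⁵ × sin 17° = 4.26×10⁻⁵ s⁻¹
Pressure gradient: |∂P/∂n| = 200 Pa / 330000 m = 6.06×10⁻⁴ Pa/m
Geostrophic balance (pressure-gradient force = Coriolis force):
V_g = (1/(fρ)) |∂P/∂n| = 6.06×10⁻⁴ / (4.26×10⁻⁵ × 1.06) = 13.4 m/s

13.4 m s⁻¹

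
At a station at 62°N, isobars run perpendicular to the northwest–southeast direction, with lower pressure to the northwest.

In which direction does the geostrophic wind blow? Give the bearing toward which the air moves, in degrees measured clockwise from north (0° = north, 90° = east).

The pressure-gradient force points toward the northwest (bearing 315°).
Geostrophic balance: in the Northern Hemisphere the Coriolis force deflects motion to the right, so the geostrophic wind blows 90° to the right of the pressure-gradient force (low pressure on the left).
Rotating 315° by 90° clockwise gives 045° — the wind blows toward the northeast.

045°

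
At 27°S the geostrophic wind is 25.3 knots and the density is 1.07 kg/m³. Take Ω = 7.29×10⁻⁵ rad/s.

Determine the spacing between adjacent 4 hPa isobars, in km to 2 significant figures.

Coriolis parameter at 27°S:
f = 2Ω sin φ = 2 × 7.29×10⁻⁵ × sin 27° = 6.62×10⁻⁵ s⁻¹
Wind speed in SI: 25.3 knots = 13.0 m/s
Geostrophic balance rearranged: |∂P/∂n| = f ρ V_g
|∂P/∂n| = 6.62×10⁻⁵ × 1.07 × 13.0 = 9.22×10⁻⁴ Pa/m
Isobar spacing: Δn = ΔP/|∂P/∂n| = 400 Pa / 9.22×10⁻⁴ Pa/m = 433924 m ≈ 430 km

430 km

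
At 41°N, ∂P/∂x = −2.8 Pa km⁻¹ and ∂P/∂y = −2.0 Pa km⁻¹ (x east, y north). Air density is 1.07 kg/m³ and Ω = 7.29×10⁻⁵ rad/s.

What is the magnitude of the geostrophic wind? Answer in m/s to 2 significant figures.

Coriolis parameter at 41°N:
f = 2Ω sin φ = 2 × 7.29×10⁻⁵ × sin 41° = 9.57×10⁻⁵ s⁻¹
Component geostrophic relations (x east, y north):
u_g = −(1/(fρ)) ∂P/∂y,  v_g = (1/(fρ)) ∂P/∂x
u_g = −(−2.0×10⁻³)/(9.57×10⁻⁵ × 1.07) = 19.5 m/s;  v_g = (−2.8×10⁻³)/(9.57×10⁻⁵ × 1.07) = −27.4 m/s
|V_g| = √(u_g² + v_g²) = 33.6 m/s

34 m/s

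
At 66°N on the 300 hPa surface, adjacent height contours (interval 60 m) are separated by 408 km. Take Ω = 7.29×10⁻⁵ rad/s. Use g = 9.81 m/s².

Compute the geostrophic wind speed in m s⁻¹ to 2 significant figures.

11 m s⁻¹

Coriolis parameter at 66°N:
f = 2Ω sin φ = 2 × 7.29×10⁻⁵ × sin 66° = 1.33×10⁻⁴ s⁻¹
Height gradient: |∂Z/∂n| = 60 m / 408000 m = 1.47×10⁻⁴
On a pressure surface, geostrophic balance gives V_g = (g/f)|∂Z/∂n|:
V_g = 9.81 × 1.47×10⁻⁴ / 1.33×10⁻⁴ = 10.8 m/s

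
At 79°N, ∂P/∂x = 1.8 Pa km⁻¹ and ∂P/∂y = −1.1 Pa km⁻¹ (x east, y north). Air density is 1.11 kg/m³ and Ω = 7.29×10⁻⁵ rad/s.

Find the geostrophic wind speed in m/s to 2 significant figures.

Coriolis parameter at 79°N:
f = 2Ω sin φ = 2 × 7.29×10⁻⁵ × sin 79° = 1.43×10⁻⁴ s⁻¹
Component geostrophic relations (x east, y north):
u_g = −(1/(fρ)) ∂P/∂y,  v_g = (1/(fρ)) ∂P/∂x
u_g = −(−1.1×10⁻³)/(1.43×10⁻⁴ × 1.11) = 6.92 m/s;  v_g = (1.8×10⁻³)/(1.43×10⁻⁴ × 1.11) = 11.3 m/s
|V_g| = √(u_g² + v_g²) = 13.3 m/s

13 m/s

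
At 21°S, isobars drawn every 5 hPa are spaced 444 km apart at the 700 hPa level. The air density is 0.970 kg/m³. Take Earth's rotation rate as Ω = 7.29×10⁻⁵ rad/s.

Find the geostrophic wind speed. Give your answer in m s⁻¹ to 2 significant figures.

Coriolis parameter at 21°S:
f = 2Ω sin φ = 2 × 7.29×10⁻⁵ × sin 21° = 5.23×10⁻⁵ s⁻¹
Pressure gradient: |∂P/∂n| = 500 Pa / 444000 m = 1.13×10⁻³ Pa/m
Geostrophic balance (pressure-gradient force = Coriolis force):
V_g = (1/(fρ)) |∂P/∂n| = 1.13×10⁻³ / (5.23×10⁻⁵ × 0.970) = 22.2 m/s

22 m s⁻¹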